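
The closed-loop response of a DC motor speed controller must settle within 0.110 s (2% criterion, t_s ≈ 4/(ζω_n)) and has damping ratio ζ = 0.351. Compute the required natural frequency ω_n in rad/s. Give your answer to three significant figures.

Rearranging t_s ≈ 4/(ζω_n) gives ω_n = 4/(ζ·t_s) = 4/(0.351 × 0.110) = 104 rad/s.

ω_n ≈ 104 rad/s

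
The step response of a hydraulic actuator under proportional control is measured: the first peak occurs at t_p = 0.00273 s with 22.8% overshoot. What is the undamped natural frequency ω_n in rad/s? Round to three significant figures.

From the overshoot, ζ = −ln(OS)/√(π²+ln²(OS)) = 0.426.
From t_p = π/ω_d, ω_d = π/0.00273 = 1150 rad/s, so ω_n = ω_d/√(1−ζ²) = 1270 rad/s.

ω_n ≈ 1270 rad/s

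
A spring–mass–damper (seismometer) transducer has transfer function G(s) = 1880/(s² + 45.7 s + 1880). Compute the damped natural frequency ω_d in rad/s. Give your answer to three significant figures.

ω_n = √1880 = 43.4 rad/s; ζ = 45.7/(2·43.4) = 0.527.
ω_d = ω_n√(1−ζ²) = 36.8 rad/s.

ω_d ≈ 36.8 rad/s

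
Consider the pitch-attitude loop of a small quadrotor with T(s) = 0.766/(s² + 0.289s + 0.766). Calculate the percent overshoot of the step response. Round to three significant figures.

%OS ≈ 59.1%

Matching coefficients with s² + 2ζω_n s + ω_n² gives ω_n² = 0.766 ⇒ ω_n = 0.875 rad/s, and ζ = 0.289/(2ω_n) = 0.165.
%OS = 100 e^{−πζ/√(1−ζ²)} with ζ = 0.165 gives 59.1%.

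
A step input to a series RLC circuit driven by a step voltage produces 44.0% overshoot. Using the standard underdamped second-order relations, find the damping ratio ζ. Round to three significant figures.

ζ ≈ 0.253

Inverting the overshoot relation: ζ = |ln 0.440|/√(π² + ln²0.440) = 0.253.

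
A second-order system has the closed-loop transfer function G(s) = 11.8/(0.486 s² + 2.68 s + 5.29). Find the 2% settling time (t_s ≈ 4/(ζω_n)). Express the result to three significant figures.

Dividing through by 0.486: denominator becomes s² + 5.514 s + 10.88.
So ω_n = √10.88 = 3.30 rad/s and ζ = 5.514/(2·3.30) = 0.836.
t_s ≈ 4/(ζω_n) = 1.45 s.

t_s ≈ 1.45 s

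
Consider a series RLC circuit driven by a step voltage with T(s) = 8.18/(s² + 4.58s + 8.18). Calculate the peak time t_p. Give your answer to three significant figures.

Matching coefficients with s² + 2ζω_n s + ω_n² gives ω_n² = 8.18 ⇒ ω_n = 2.86 rad/s, and ζ = 4.58/(2ω_n) = 0.801.
The damped frequency ω_d = ω_n√(1−ζ²) = 1.71 rad/s. Then t_p = π/ω_d = 1.83 s.

t_p ≈ 1.83 s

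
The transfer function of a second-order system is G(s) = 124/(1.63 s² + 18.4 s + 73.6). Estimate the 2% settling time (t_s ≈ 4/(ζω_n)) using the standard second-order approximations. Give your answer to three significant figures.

t_s ≈ 0.709 s

Dividing through by 1.63: denominator becomes s² + 11.29 s + 45.15.
So ω_n = √45.15 = 6.72 rad/s and ζ = 11.29/(2·6.72) = 0.840.
t_s ≈ 4/(ζω_n) = 0.709 s.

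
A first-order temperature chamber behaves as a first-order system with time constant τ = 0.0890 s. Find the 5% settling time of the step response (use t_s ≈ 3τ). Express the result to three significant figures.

t_s ≈ 0.267 s

t_s ≈ 3τ = 0.267 s.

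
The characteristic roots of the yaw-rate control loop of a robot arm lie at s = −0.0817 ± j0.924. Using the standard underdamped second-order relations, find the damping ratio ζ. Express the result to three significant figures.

ζ ≈ 0.0881

The poles are at −σ ± jω_d with σ = 0.0817 and ω_d = 0.924, so ω_n = √(σ²+ω_d²) = 0.928 rad/s and ζ = σ/ω_n = 0.0881.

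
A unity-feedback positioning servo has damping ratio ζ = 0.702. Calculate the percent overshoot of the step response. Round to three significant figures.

%OS ≈ 4.52%

For an underdamped second-order system, %OS = 100·exp(−πζ/√(1−ζ²)).
πζ/√(1−ζ²) = π·0.702/√(1−0.493) = 3.097, so %OS = 100·e^(−3.097) = 4.52%.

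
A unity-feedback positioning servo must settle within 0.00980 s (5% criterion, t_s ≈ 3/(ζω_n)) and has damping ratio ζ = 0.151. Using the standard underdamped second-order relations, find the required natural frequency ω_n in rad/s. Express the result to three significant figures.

Rearranging t_s ≈ 3/(ζω_n) gives ω_n = 3/(ζ·t_s) = 3/(0.151 × 0.00980) = 2030 rad/s.

ω_n ≈ 2030 rad/s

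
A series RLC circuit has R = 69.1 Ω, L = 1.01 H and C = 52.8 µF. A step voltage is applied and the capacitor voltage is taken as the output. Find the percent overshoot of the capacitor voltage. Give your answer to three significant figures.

%OS ≈ 44.5%

For a series RLC circuit (capacitor voltage as output), ω_n = 1/√(LC) = 1/√(1.01 H · 52.8 µF) = 137 rad/s.
ζ = (R/2)·√(C/L) = (69.1/2)·√(52.8 µF/1.01 H) = 0.250.
Overshoot: exp(−π·0.250/√(1−0.250²)) = 0.445, i.e. 44.5%.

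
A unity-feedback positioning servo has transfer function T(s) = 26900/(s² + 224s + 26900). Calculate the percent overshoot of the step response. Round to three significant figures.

ω_n = √26900 = 164 rad/s; ζ = 224/(2·164) = 0.683.
%OS = 100 e^{−πζ/√(1−ζ²)} with ζ = 0.683 gives 5.30%.

%OS ≈ 5.30%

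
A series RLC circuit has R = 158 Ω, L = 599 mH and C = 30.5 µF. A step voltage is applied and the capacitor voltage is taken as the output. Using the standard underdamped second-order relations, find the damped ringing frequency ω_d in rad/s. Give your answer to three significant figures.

For a series RLC circuit (capacitor voltage as output), ω_n = 1/√(LC) = 1/√(599 mH · 30.5 µF) = 234 rad/s.
ζ = (R/2)·√(C/L) = (158/2)·√(30.5 µF/599 mH) = 0.564.
The damped frequency ω_d = ω_n√(1−ζ²) = 193 rad/s.

ω_d ≈ 193 rad/s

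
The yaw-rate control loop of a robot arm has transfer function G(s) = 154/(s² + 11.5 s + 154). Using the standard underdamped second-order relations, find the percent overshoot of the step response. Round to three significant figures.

Comparing the denominator to s² + 2ζω_n s + ω_n²: ω_n = √154 = 12.4 rad/s, and 2ζω_n = 11.5 so ζ = 11.5/(2·12.4) = 0.463.
Overshoot: exp(−π·0.463/√(1−0.463²)) = 0.193, i.e. 19.3%.

%OS ≈ 19.3%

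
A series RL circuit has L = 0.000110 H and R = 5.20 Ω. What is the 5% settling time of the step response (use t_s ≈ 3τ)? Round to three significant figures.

τ = L/R = 0.000110/5.20 = 0.0000212 s.
t_s ≈ 3τ = 0.0000635 s.

t_s ≈ 0.0000635 s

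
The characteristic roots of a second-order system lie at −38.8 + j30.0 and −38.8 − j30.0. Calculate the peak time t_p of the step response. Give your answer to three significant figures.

t_p ≈ 0.105 s

t_p = π/ω_d with ω_d = 30.0 (the imaginary part), so t_p = 0.105 s.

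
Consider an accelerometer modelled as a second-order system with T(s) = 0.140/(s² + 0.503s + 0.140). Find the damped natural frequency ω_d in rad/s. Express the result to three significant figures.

ω_d ≈ 0.277 rad/s

Comparing the denominator to s² + 2ζω_n s + ω_n²: ω_n = √0.140 = 0.374 rad/s, and 2ζω_n = 0.503 so ζ = 0.503/(2·0.374) = 0.672.
ω_d = 0.374·√(1 − 0.672²) = 0.277 rad/s.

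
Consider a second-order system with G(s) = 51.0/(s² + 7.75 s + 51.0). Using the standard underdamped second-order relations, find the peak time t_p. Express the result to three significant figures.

Comparing the denominator to s² + 2ζω_n s + ω_n²: ω_n = √51.0 = 7.14 rad/s, and 2ζω_n = 7.75 so ζ = 7.75/(2·7.14) = 0.543.
ω_d = 7.14·√(1 − 0.543²) = 6.00 rad/s. Then t_p = π/ω_d = 0.524 s.

t_p ≈ 0.524 s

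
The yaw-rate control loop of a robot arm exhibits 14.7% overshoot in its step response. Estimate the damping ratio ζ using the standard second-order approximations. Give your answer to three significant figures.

ζ = −ln(OS)/√(π² + (ln OS)²). With OS = 0.147, ln OS = −1.917 and ζ = 1.917/3.680 = 0.521.

ζ ≈ 0.521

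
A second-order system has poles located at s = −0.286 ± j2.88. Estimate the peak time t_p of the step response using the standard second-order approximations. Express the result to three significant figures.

t_p ≈ 1.09 s

t_p = π/ω_d with ω_d = 2.88 (the imaginary part), so t_p = 1.09 s.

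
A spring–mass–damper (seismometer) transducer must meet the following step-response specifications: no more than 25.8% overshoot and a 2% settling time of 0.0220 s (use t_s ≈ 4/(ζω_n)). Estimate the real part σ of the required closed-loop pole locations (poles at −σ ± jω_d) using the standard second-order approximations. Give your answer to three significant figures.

The settling-time spec alone fixes σ = ζω_n = 4/t_s = 4/0.0220 = 182.
(Overshoot then fixes ζ = 0.396 and hence ω_d = σ·√(1−ζ²)/ζ = 422 rad/s.)

σ ≈ 182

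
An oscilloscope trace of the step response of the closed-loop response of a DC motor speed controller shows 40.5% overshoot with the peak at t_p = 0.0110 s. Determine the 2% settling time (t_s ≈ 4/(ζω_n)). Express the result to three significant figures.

t_s ≈ 0.0487 s

ζ from %OS: ζ = |ln 0.405|/√(π²+ln²0.405) = 0.276.
From t_p = π/ω_d, ω_d = π/0.0110 = 286 rad/s, so ω_n = ω_d/√(1−ζ²) = 297 rad/s.
t_s ≈ 4/(ζω_n) = 4/(0.276·297) = 0.0487 s.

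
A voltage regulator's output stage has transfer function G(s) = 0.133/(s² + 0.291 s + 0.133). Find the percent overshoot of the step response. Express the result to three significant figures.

Comparing the denominator to s² + 2ζω_n s + ω_n²: ω_n = √0.133 = 0.365 rad/s, and 2ζω_n = 0.291 so ζ = 0.291/(2·0.365) = 0.399.
Overshoot: exp(−π·0.399/√(1−0.399²)) = 0.255, i.e. 25.5%.

%OS ≈ 25.5%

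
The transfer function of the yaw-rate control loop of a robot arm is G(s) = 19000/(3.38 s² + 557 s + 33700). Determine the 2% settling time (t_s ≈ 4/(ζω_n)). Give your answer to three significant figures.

Dividing through by 3.38: denominator becomes s² + 164.8 s + 9970.
So ω_n = √9970 = 99.9 rad/s and ζ = 164.8/(2·99.9) = 0.825.
t_s ≈ 4/(ζω_n) = 0.0485 s.

t_s ≈ 0.0485 s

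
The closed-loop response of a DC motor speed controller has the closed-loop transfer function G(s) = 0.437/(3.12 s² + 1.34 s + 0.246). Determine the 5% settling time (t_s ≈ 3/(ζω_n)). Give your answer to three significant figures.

Dividing through by 3.12: denominator becomes s² + 0.4295 s + 0.07885.
So ω_n = √0.07885 = 0.281 rad/s and ζ = 0.4295/(2·0.281) = 0.765.
t_s ≈ 3/(ζω_n) = 14.0 s.

t_s ≈ 14.0 s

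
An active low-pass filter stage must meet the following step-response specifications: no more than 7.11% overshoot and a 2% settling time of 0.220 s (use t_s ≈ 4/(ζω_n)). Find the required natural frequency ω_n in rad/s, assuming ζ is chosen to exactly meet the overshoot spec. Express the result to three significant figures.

From %OS = 100·exp(−πζ/√(1−ζ²)), invert to get ζ = −ln(OS)/√(π² + ln²(OS)) with OS = 0.0711.
−ln 0.0711 = 2.644, so ζ = 2.644/√(π² + 6.989) = 0.644.
Then ω_n = 4/(ζ t_s) = 4/(0.644 × 0.220) = 28.2 rad/s.

ω_n ≈ 28.2 rad/s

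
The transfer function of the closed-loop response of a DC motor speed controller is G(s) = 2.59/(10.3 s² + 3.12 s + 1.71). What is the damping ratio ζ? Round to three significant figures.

Dividing through by 10.3: denominator becomes s² + 0.3029 s + 0.1660.
So ω_n = √0.1660 = 0.407 rad/s and ζ = 0.3029/(2·0.407) = 0.372.

ζ ≈ 0.372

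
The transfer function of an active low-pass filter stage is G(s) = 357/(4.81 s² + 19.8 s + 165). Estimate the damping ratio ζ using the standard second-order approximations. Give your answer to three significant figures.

ζ ≈ 0.351

Dividing through by 4.81: denominator becomes s² + 4.116 s + 34.30.
So ω_n = √34.30 = 5.86 rad/s and ζ = 4.116/(2·5.86) = 0.351.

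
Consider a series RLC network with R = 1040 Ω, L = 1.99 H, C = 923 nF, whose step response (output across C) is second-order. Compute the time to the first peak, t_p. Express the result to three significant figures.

For a series RLC circuit (capacitor voltage as output), ω_n = 1/√(LC) = 1/√(1.99 H · 923 nF) = 738 rad/s.
ζ = (R/2)·√(C/L) = (1040/2)·√(923 nF/1.99 H) = 0.354.
ω_d = 738·√(1 − 0.354²) = 690 rad/s. t_p = π/ω_d = 0.00455 s.

t_p ≈ 0.00455 s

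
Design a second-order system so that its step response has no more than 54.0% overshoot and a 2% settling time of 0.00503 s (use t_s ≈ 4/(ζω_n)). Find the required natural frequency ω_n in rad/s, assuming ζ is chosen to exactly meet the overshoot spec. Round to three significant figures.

Inverting the overshoot relation: ζ = |ln 0.540|/√(π² + ln²0.540) = 0.192.
From t_s ≈ 4/(ζω_n): ω_n = 4/(ζ·t_s) = 4/(0.192·0.00503) = 4130 rad/s.

ω_n ≈ 4130 rad/s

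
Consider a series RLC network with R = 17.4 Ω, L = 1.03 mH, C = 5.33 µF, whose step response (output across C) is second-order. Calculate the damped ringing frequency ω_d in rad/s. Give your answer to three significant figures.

ω_d ≈ 10500 rad/s

For a series RLC circuit (capacitor voltage as output), ω_n = 1/√(LC) = 1/√(1.03 mH · 5.33 µF) = 13500 rad/s.
ζ = (R/2)·√(C/L) = (17.4/2)·√(5.33 µF/1.03 mH) = 0.626.
ω_d = 13500·√(1 − 0.626²) = 10500 rad/s.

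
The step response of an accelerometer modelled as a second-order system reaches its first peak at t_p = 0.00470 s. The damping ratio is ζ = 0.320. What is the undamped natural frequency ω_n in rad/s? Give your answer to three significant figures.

ω_n ≈ 706 rad/s

Peak time t_p = π/ω_d, so ω_d = π/t_p = π/0.00470 = 668 rad/s.
ω_n = ω_d/√(1−ζ²) = 668/√0.898 = 706 rad/s.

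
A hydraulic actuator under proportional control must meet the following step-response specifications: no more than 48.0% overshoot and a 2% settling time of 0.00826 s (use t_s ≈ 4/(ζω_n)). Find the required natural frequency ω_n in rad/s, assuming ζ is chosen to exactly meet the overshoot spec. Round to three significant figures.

ω_n ≈ 2130 rad/s

ζ = −ln(OS)/√(π² + (ln OS)²). With OS = 0.480, ln OS = −0.7340 and ζ = 0.7340/3.226 = 0.228.
Then ω_n = 4/(ζ t_s) = 4/(0.228 × 0.00826) = 2130 rad/s.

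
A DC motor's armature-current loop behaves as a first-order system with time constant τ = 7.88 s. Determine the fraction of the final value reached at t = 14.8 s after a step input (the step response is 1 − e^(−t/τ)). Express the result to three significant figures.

y(t)/y_∞ = 1 − e^(−t/τ) = 1 − e^(−14.8/7.88) = 1 − e^(−1.88) = 0.847.

y/y_∞ ≈ 0.847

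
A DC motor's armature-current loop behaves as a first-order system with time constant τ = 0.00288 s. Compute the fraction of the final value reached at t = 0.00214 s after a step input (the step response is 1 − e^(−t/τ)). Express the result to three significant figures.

y(t)/y_∞ = 1 − e^(−t/τ) = 1 − e^(−0.00214/0.00288) = 1 − e^(−0.743) = 0.524.

y/y_∞ ≈ 0.524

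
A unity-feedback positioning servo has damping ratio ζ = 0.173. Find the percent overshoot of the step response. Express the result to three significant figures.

%OS ≈ 57.6%

For an underdamped second-order system, %OS = 100·exp(−πζ/√(1−ζ²)).
πζ/√(1−ζ²) = π·0.173/√(1−0.0299) = 0.5518, so %OS = 100·e^(−0.5518) = 57.6%.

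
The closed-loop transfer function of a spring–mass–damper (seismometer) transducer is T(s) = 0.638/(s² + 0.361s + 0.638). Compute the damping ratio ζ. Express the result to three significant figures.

Matching coefficients with s² + 2ζω_n s + ω_n² gives ω_n² = 0.638 ⇒ ω_n = 0.799 rad/s, and ζ = 0.361/(2ω_n) = 0.226.

ζ ≈ 0.226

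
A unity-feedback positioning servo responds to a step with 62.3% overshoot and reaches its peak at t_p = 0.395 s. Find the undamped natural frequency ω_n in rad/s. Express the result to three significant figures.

The overshoot fixes ζ = −ln(OS)/√(π²+ln²(OS)) = 0.149.
From t_p = π/ω_d, ω_d = π/0.395 = 7.95 rad/s, so ω_n = ω_d/√(1−ζ²) = 8.04 rad/s.

ω_n ≈ 8.04 rad/s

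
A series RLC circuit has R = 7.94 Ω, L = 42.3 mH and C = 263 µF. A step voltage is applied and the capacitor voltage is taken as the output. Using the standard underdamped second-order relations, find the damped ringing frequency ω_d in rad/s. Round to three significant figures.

For a series RLC circuit (capacitor voltage as output), ω_n = 1/√(LC) = 1/√(42.3 mH · 263 µF) = 300 rad/s.
ζ = (R/2)·√(C/L) = (7.94/2)·√(263 µF/42.3 mH) = 0.313.
The damped frequency ω_d = ω_n√(1−ζ²) = 285 rad/s.

ω_d ≈ 285 rad/s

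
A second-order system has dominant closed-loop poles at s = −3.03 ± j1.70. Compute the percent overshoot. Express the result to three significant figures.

%OS ≈ 0.370%

With σ = 3.03, ω_d = 1.70: ω_n = √(σ²+ω_d²) = 3.47 rad/s, ζ = σ/ω_n = 0.872.
Overshoot: exp(−π·0.872/√(1−0.872²)) = 0.00370, i.e. 0.370%.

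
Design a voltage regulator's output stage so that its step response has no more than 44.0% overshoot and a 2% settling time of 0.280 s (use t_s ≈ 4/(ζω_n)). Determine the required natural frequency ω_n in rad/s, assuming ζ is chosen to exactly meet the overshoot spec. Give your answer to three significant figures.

ω_n ≈ 56.5 rad/s

ζ = −ln(OS)/√(π² + (ln OS)²). With OS = 0.440, ln OS = −0.8210 and ζ = 0.8210/3.247 = 0.253.
Then ω_n = 4/(ζ t_s) = 4/(0.253 × 0.280) = 56.5 rad/s.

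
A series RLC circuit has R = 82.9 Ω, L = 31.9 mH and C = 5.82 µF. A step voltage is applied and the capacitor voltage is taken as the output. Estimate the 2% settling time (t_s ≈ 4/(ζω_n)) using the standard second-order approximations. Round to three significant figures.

For a series RLC circuit (capacitor voltage as output), ω_n = 1/√(LC) = 1/√(31.9 mH · 5.82 µF) = 2320 rad/s.
ζ = (R/2)·√(C/L) = (82.9/2)·√(5.82 µF/31.9 mH) = 0.560.
t_s ≈ 4/(ζω_n) = 0.00308 s.

t_s ≈ 0.00308 s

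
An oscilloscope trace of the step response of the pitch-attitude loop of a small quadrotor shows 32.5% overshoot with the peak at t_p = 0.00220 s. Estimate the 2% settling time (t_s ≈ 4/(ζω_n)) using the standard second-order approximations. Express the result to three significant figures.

The overshoot fixes ζ = −ln(OS)/√(π²+ln²(OS)) = 0.337.
From t_p = π/ω_d, ω_d = π/0.00220 = 1430 rad/s, so ω_n = ω_d/√(1−ζ²) = 1520 rad/s.
t_s ≈ 4/(ζω_n) = 4/(0.337·1520) = 0.00783 s.

t_s ≈ 0.00783 s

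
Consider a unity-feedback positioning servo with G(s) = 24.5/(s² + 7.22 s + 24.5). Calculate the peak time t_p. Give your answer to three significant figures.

ω_n = √24.5 = 4.95 rad/s; ζ = 7.22/(2·4.95) = 0.729.
ω_d = 4.95·√(1 − 0.729²) = 3.39 rad/s. Then t_p = π/ω_d = 0.928 s.

t_p ≈ 0.928 s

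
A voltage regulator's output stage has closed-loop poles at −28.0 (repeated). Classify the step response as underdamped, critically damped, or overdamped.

Since there is a repeated negative-real pole, the response is critically damped.

critically damped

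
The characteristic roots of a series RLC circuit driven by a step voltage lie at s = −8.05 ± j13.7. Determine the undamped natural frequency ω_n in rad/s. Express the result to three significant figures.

ω_n ≈ 15.9 rad/s

|pole| = ω_n = √(8.05² + 13.7²) = 15.9 rad/s; ζ = cos θ = σ/ω_n = 0.507.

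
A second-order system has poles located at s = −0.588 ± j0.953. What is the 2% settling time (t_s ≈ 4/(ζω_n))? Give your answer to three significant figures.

For poles at −σ ± jω_d, ζω_n = σ = 0.588, so t_s ≈ 4/σ = 6.80 s.

t_s ≈ 6.80 s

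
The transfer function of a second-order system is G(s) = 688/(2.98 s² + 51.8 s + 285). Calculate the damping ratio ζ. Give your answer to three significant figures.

Dividing through by 2.98: denominator becomes s² + 17.38 s + 95.64.
So ω_n = √95.64 = 9.78 rad/s and ζ = 17.38/(2·9.78) = 0.889.

ζ ≈ 0.889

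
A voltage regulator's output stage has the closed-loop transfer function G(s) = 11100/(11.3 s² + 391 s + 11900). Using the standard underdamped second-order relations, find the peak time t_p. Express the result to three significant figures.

t_p ≈ 0.114 s

Dividing through by 11.3: denominator becomes s² + 34.60 s + 1053.
So ω_n = √1053 = 32.5 rad/s and ζ = 34.60/(2·32.5) = 0.533.
The damped frequency ω_d = ω_n√(1−ζ²) = 27.5 rad/s. t_p = π/ω_d = 0.114 s.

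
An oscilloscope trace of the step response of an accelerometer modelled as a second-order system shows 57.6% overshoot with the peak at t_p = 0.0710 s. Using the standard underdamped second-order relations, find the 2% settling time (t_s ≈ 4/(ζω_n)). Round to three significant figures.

ζ from %OS: ζ = |ln 0.576|/√(π²+ln²0.576) = 0.173.
From t_p = π/ω_d, ω_d = π/0.0710 = 44.2 rad/s, so ω_n = ω_d/√(1−ζ²) = 44.9 rad/s.
t_s ≈ 4/(ζω_n) = 4/(0.173·44.9) = 0.515 s.

t_s ≈ 0.515 s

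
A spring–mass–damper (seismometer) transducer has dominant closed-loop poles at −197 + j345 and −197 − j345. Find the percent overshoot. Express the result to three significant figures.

The poles are at −σ ± jω_d with σ = 197 and ω_d = 345, so ω_n = √(σ²+ω_d²) = 397 rad/s and ζ = σ/ω_n = 0.496.
Overshoot: exp(−π·0.496/√(1−0.496²)) = 0.166, i.e. 16.6%.

%OS ≈ 16.6%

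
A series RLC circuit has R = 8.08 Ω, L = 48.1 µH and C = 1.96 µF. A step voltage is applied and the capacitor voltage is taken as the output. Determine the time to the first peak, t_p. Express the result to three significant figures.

t_p ≈ 0.0000527 s

For a series RLC circuit (capacitor voltage as output), ω_n = 1/√(LC) = 1/√(48.1 µH · 1.96 µF) = 103000 rad/s.
ζ = (R/2)·√(C/L) = (8.08/2)·√(1.96 µF/48.1 µH) = 0.816.
ω_d = 103000·√(1 − 0.816²) = 59600 rad/s. t_p = π/ω_d = 0.0000527 s.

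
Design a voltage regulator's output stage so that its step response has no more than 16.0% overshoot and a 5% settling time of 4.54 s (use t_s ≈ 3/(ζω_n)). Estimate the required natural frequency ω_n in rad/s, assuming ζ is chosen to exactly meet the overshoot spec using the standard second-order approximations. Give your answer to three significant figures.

ζ = −ln(OS)/√(π² + (ln OS)²). With OS = 0.160, ln OS = −1.833 and ζ = 1.833/3.637 = 0.504.
From t_s ≈ 3/(ζω_n): ω_n = 3/(ζ·t_s) = 3/(0.504·4.54) = 1.31 rad/s.

ω_n ≈ 1.31 rad/s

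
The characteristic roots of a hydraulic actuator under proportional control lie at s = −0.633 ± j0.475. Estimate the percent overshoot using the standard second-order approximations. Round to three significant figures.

With σ = 0.633, ω_d = 0.475: ω_n = √(σ²+ω_d²) = 0.791 rad/s, ζ = σ/ω_n = 0.800.
%OS = 100 e^{−πζ/√(1−ζ²)} with ζ = 0.800 gives 1.52%.

%OS ≈ 1.52%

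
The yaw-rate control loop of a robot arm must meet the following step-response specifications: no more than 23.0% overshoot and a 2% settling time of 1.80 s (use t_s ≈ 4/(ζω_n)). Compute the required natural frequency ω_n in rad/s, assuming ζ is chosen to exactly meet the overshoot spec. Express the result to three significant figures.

ω_n ≈ 5.24 rad/s

From %OS = 100·exp(−πζ/√(1−ζ²)), invert to get ζ = −ln(OS)/√(π² + ln²(OS)) with OS = 0.230.
−ln 0.230 = 1.470, so ζ = 1.470/√(π² + 2.160) = 0.424.
From t_s ≈ 4/(ζω_n): ω_n = 4/(ζ·t_s) = 4/(0.424·1.80) = 5.24 rad/s.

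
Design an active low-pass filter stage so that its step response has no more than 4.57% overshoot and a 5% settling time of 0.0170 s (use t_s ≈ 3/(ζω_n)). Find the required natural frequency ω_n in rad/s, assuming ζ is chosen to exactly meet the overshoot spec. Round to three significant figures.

ω_n ≈ 252 rad/s

From %OS = 100·exp(−πζ/√(1−ζ²)), invert to get ζ = −ln(OS)/√(π² + ln²(OS)) with OS = 0.0457.
−ln 0.0457 = 3.086, so ζ = 3.086/√(π² + 9.521) = 0.701.
Then ω_n = 3/(ζ t_s) = 3/(0.701 × 0.0170) = 252 rad/s.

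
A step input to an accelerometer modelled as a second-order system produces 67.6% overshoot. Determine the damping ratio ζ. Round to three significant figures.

ζ ≈ 0.124

ζ = −ln(OS)/√(π² + (ln OS)²). With OS = 0.676, ln OS = −0.3916 and ζ = 0.3916/3.166 = 0.124.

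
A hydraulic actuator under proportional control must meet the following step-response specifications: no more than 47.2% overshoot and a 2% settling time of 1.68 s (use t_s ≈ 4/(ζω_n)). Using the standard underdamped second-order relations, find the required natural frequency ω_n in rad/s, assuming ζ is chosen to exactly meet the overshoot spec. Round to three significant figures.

Inverting the overshoot relation: ζ = |ln 0.472|/√(π² + ln²0.472) = 0.232.
Then ω_n = 4/(ζ t_s) = 4/(0.232 × 1.68) = 10.2 rad/s.

ω_n ≈ 10.2 rad/s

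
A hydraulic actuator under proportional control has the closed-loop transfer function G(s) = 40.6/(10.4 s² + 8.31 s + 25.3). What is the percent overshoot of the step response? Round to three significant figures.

%OS ≈ 43.5%

Dividing through by 10.4: denominator becomes s² + 0.7990 s + 2.433.
So ω_n = √2.433 = 1.56 rad/s and ζ = 0.7990/(2·1.56) = 0.256.
%OS = 100 e^{−πζ/√(1−ζ²)} with ζ = 0.256 gives 43.5%.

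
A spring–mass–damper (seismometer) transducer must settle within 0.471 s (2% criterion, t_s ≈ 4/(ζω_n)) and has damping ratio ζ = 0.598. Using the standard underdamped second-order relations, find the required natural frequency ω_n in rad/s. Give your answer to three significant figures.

Rearranging t_s ≈ 4/(ζω_n) gives ω_n = 4/(ζ·t_s) = 4/(0.598 × 0.471) = 14.2 rad/s.

ω_n ≈ 14.2 rad/s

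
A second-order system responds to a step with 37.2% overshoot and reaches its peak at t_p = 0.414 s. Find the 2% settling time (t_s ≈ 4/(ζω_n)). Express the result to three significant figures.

t_s ≈ 1.67 s

From the overshoot, ζ = −ln(OS)/√(π²+ln²(OS)) = 0.300.
t_p = π/ω_d ⇒ ω_d = 7.59 rad/s; then ω_n = ω_d/√(1−ζ²) = 7.96 rad/s.
t_s ≈ 4/(ζω_n) = 4/(0.300·7.96) = 1.67 s.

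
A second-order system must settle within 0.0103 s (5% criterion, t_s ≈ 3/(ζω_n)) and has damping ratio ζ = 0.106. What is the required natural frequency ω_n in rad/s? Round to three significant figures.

Rearranging t_s ≈ 3/(ζω_n) gives ω_n = 3/(ζ·t_s) = 3/(0.106 × 0.0103) = 2750 rad/s.

ω_n ≈ 2750 rad/s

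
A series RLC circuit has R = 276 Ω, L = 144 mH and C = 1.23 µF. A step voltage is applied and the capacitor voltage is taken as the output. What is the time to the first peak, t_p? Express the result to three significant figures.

For a series RLC circuit (capacitor voltage as output), ω_n = 1/√(LC) = 1/√(144 mH · 1.23 µF) = 2380 rad/s.
ζ = (R/2)·√(C/L) = (276/2)·√(1.23 µF/144 mH) = 0.403.
ω_d = 2380·√(1 − 0.403²) = 2170 rad/s. t_p = π/ω_d = 0.00144 s.

t_p ≈ 0.00144 s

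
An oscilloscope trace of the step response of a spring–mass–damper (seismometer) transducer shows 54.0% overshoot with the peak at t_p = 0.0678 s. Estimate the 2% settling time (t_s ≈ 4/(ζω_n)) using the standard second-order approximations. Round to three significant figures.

ζ from %OS: ζ = |ln 0.540|/√(π²+ln²0.540) = 0.192.
From t_p = π/ω_d, ω_d = π/0.0678 = 46.3 rad/s, so ω_n = ω_d/√(1−ζ²) = 47.2 rad/s.
t_s ≈ 4/(ζω_n) = 4/(0.192·47.2) = 0.440 s.

t_s ≈ 0.440 s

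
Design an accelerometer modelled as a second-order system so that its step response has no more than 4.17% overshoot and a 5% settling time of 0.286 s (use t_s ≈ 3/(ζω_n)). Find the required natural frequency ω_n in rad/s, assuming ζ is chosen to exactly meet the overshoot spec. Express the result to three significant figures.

From %OS = 100·exp(−πζ/√(1−ζ²)), invert to get ζ = −ln(OS)/√(π² + ln²(OS)) with OS = 0.0417.
−ln 0.0417 = 3.177, so ζ = 3.177/√(π² + 10.09) = 0.711.
From t_s ≈ 3/(ζω_n): ω_n = 3/(ζ·t_s) = 3/(0.711·0.286) = 14.8 rad/s.

ω_n ≈ 14.8 rad/s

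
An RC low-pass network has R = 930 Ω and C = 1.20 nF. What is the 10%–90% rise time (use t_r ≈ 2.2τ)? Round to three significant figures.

t_r ≈ 0.00000246 s

τ = RC = 930 × 1.20 nF = 0.00000112 s.
t_r ≈ 2.2τ = 0.00000246 s.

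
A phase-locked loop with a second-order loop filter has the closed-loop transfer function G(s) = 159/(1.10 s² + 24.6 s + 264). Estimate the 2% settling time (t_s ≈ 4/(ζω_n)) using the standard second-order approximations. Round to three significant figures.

t_s ≈ 0.358 s

Dividing through by 1.10: denominator becomes s² + 22.36 s + 240.0.
So ω_n = √240.0 = 15.5 rad/s and ζ = 22.36/(2·15.5) = 0.722.
t_s ≈ 4/(ζω_n) = 0.358 s.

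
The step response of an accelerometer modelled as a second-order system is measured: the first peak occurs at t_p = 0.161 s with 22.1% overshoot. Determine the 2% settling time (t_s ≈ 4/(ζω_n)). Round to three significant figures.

t_s ≈ 0.427 s

The overshoot fixes ζ = −ln(OS)/√(π²+ln²(OS)) = 0.433.
From t_p = π/ω_d, ω_d = π/0.161 = 19.5 rad/s, so ω_n = ω_d/√(1−ζ²) = 21.6 rad/s.
t_s ≈ 4/(ζω_n) = 4/(0.433·21.6) = 0.427 s.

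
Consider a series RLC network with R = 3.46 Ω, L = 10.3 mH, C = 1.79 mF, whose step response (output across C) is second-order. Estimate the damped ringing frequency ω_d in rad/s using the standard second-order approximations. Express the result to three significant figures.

ω_d ≈ 161 rad/s

For a series RLC circuit (capacitor voltage as output), ω_n = 1/√(LC) = 1/√(10.3 mH · 1.79 mF) = 233 rad/s.
ζ = (R/2)·√(C/L) = (3.46/2)·√(1.79 mF/10.3 mH) = 0.721.
ω_d = 233·√(1 − 0.721²) = 161 rad/s.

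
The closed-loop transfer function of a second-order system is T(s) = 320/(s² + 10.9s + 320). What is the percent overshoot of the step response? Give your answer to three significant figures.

Comparing the denominator to s² + 2ζω_n s + ω_n²: ω_n = √320 = 17.9 rad/s, and 2ζω_n = 10.9 so ζ = 10.9/(2·17.9) = 0.305.
%OS = 100·exp(−πζ/√(1−ζ²)) = 36.6%.

%OS ≈ 36.6%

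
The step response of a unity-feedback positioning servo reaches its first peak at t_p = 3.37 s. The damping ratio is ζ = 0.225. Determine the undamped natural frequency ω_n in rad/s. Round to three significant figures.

ω_n ≈ 0.957 rad/s

Peak time t_p = π/ω_d, so ω_d = π/t_p = π/3.37 = 0.932 rad/s.
ω_n = ω_d/√(1−ζ²) = 0.932/√0.949 = 0.957 rad/s.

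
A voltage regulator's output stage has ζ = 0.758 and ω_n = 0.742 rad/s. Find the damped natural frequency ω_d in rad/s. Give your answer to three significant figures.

ω_d = ω_n√(1−ζ²) = 0.742·√0.425 = 0.484 rad/s.

ω_d ≈ 0.484 rad/s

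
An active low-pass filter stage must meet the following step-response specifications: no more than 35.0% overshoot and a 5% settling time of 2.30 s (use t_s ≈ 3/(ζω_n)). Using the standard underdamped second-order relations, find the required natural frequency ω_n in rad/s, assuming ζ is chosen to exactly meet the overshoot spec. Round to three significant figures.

ω_n ≈ 4.12 rad/s

From %OS = 100·exp(−πζ/√(1−ζ²)), invert to get ζ = −ln(OS)/√(π² + ln²(OS)) with OS = 0.350.
−ln 0.350 = 1.050, so ζ = 1.050/√(π² + 1.102) = 0.317.
Then ω_n = 3/(ζ t_s) = 3/(0.317 × 2.30) = 4.12 rad/s.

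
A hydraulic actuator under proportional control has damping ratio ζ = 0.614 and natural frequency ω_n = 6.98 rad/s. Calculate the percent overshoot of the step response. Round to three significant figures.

For an underdamped second-order system, %OS = 100·exp(−πζ/√(1−ζ²)).
πζ/√(1−ζ²) = π·0.614/√(1−0.377) = 2.444, so %OS = 100·e^(−2.444) = 8.68%.

%OS ≈ 8.68%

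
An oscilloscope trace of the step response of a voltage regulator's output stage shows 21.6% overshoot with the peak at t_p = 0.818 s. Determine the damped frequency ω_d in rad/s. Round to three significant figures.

ω_d ≈ 3.84 rad/s

t_p = π/ω_d, so ω_d = π/0.818 = 3.84 rad/s.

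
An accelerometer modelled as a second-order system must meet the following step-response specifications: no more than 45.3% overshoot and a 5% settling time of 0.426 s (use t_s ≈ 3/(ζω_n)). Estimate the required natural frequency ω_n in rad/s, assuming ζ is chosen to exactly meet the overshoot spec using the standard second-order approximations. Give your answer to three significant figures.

ζ = −ln(OS)/√(π² + (ln OS)²). With OS = 0.453, ln OS = −0.7919 and ζ = 0.7919/3.240 = 0.244.
From t_s ≈ 3/(ζω_n): ω_n = 3/(ζ·t_s) = 3/(0.244·0.426) = 28.8 rad/s.

ω_n ≈ 28.8 rad/s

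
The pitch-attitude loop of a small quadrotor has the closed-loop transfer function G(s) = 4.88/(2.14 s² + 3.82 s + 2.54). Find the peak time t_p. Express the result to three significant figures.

t_p ≈ 5.03 s

Dividing through by 2.14: denominator becomes s² + 1.785 s + 1.187.
So ω_n = √1.187 = 1.09 rad/s and ζ = 1.785/(2·1.09) = 0.819.
The damped frequency ω_d = ω_n√(1−ζ²) = 0.625 rad/s. t_p = π/ω_d = 5.03 s.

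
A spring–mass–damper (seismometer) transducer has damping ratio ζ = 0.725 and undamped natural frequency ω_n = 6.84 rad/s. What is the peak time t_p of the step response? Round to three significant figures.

The damped frequency is ω_d = ω_n√(1−ζ²) = 6.84·√(1−0.526) = 4.71 rad/s.
Peak time t_p = π/ω_d = π/4.71 = 0.667 s.

t_p ≈ 0.667 s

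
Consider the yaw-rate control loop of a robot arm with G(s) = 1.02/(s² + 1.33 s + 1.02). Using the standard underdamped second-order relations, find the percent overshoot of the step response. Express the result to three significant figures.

Comparing the denominator to s² + 2ζω_n s + ω_n²: ω_n = √1.02 = 1.01 rad/s, and 2ζω_n = 1.33 so ζ = 1.33/(2·1.01) = 0.658.
Overshoot: exp(−π·0.658/√(1−0.658²)) = 0.0640, i.e. 6.40%.

%OS ≈ 6.40%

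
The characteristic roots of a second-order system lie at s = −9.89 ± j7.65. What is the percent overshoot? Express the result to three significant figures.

The poles are at −σ ± jω_d with σ = 9.89 and ω_d = 7.65, so ω_n = √(σ²+ω_d²) = 12.5 rad/s and ζ = σ/ω_n = 0.791.
%OS = 100·exp(−πζ/√(1−ζ²)) = 1.72%.

%OS ≈ 1.72%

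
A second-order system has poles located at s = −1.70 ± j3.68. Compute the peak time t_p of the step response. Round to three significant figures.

t_p = π/ω_d with ω_d = 3.68 (the imaginary part), so t_p = 0.854 s.

t_p ≈ 0.854 s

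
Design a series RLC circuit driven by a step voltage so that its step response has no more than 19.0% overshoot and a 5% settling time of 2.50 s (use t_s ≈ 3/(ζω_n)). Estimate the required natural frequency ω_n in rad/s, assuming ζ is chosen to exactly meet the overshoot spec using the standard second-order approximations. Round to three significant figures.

ζ = −ln(OS)/√(π² + (ln OS)²). With OS = 0.190, ln OS = −1.661 and ζ = 1.661/3.554 = 0.467.
From t_s ≈ 3/(ζω_n): ω_n = 3/(ζ·t_s) = 3/(0.467·2.50) = 2.57 rad/s.

ω_n ≈ 2.57 rad/s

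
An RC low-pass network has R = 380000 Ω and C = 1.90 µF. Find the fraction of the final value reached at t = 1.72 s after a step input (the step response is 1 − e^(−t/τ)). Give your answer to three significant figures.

y/y_∞ ≈ 0.908

τ = RC = 380000 × 1.90 µF = 0.722 s.
y(t)/y_∞ = 1 − e^(−t/τ) = 1 − e^(−1.72/0.722) = 1 − e^(−2.38) = 0.908.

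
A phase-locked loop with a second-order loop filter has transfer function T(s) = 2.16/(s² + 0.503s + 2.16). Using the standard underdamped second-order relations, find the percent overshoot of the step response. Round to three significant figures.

Comparing the denominator to s² + 2ζω_n s + ω_n²: ω_n = √2.16 = 1.47 rad/s, and 2ζω_n = 0.503 so ζ = 0.503/(2·1.47) = 0.171.
Overshoot: exp(−π·0.171/√(1−0.171²)) = 0.579, i.e. 57.9%.

%OS ≈ 57.9%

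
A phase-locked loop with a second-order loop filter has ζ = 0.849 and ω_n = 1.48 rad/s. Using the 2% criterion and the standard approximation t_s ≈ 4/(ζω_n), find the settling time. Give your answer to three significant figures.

t_s ≈ 3.18 s

t_s ≈ 4/(ζω_n) = 4/(0.849 × 1.48) = 3.18 s.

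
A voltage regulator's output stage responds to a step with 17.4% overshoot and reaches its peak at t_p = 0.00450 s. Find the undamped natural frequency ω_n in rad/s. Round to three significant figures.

ω_n ≈ 799 rad/s

ζ from %OS: ζ = |ln 0.174|/√(π²+ln²0.174) = 0.486.
t_p = π/ω_d ⇒ ω_d = 698 rad/s; then ω_n = ω_d/√(1−ζ²) = 799 rad/s.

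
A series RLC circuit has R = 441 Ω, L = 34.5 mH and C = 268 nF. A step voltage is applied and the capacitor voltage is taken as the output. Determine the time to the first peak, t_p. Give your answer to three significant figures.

t_p ≈ 0.000383 s

For a series RLC circuit (capacitor voltage as output), ω_n = 1/√(LC) = 1/√(34.5 mH · 268 nF) = 10400 rad/s.
ζ = (R/2)·√(C/L) = (441/2)·√(268 nF/34.5 mH) = 0.615.
ω_d = ω_n√(1−ζ²) = 8200 rad/s. t_p = π/ω_d = 0.000383 s.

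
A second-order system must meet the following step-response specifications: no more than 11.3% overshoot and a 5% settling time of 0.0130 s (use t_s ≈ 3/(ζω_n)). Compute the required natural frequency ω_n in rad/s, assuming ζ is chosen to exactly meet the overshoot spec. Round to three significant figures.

ω_n ≈ 405 rad/s

From %OS = 100·exp(−πζ/√(1−ζ²)), invert to get ζ = −ln(OS)/√(π² + ln²(OS)) with OS = 0.113.
−ln 0.113 = 2.180, so ζ = 2.180/√(π² + 4.754) = 0.570.
Then ω_n = 3/(ζ t_s) = 3/(0.570 × 0.0130) = 405 rad/s.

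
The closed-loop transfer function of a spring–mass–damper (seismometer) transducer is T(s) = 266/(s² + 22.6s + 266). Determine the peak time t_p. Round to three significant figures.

t_p ≈ 0.267 s

Comparing the denominator to s² + 2ζω_n s + ω_n²: ω_n = √266 = 16.3 rad/s, and 2ζω_n = 22.6 so ζ = 22.6/(2·16.3) = 0.693.
ω_d = ω_n√(1−ζ²) = 11.8 rad/s. Then t_p = π/ω_d = 0.267 s.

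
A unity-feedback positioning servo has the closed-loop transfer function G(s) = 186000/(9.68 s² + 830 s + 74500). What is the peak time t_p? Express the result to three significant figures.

Dividing through by 9.68: denominator becomes s² + 85.74 s + 7696.
So ω_n = √7696 = 87.7 rad/s and ζ = 85.74/(2·87.7) = 0.489.
The damped frequency ω_d = ω_n√(1−ζ²) = 76.5 rad/s. t_p = π/ω_d = 0.0410 s.

t_p ≈ 0.0410 s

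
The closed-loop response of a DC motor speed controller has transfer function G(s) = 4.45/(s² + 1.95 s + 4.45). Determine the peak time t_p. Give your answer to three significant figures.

t_p ≈ 1.68 s

Comparing the denominator to s² + 2ζω_n s + ω_n²: ω_n = √4.45 = 2.11 rad/s, and 2ζω_n = 1.95 so ζ = 1.95/(2·2.11) = 0.462.
ω_d = ω_n√(1−ζ²) = 1.87 rad/s. Then t_p = π/ω_d = 1.68 s.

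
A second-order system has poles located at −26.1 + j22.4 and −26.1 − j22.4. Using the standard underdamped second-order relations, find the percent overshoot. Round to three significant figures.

With σ = 26.1, ω_d = 22.4: ω_n = √(σ²+ω_d²) = 34.4 rad/s, ζ = σ/ω_n = 0.759.
Overshoot: exp(−π·0.759/√(1−0.759²)) = 0.0257, i.e. 2.57%.

%OS ≈ 2.57%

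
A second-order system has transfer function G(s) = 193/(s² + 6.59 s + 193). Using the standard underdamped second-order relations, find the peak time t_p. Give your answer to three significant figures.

t_p ≈ 0.233 s

ω_n = √193 = 13.9 rad/s; ζ = 6.59/(2·13.9) = 0.237.
ω_d = 13.9·√(1 − 0.237²) = 13.5 rad/s. Then t_p = π/ω_d = 0.233 s.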